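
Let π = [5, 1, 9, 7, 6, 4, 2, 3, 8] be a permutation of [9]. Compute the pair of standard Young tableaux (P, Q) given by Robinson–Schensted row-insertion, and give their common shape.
P = [1, 2, 3, 8] / [4, 6] / [5] / [7] / [9];  Q = [1, 3, 8, 9] / [2, 4] / [5] / [6] / [7];  common shape = (4, 2, 1, 1, 1)

Row-insert the values π_1, π_2, … into P one at a time, bumping the leftmost entry strictly greater than the inserted value down to the next row. The recording tableau Q records, in position (i, j), the step at which that cell was added to P.
  Insert 5 (step 1): P = [5];  Q = [1]
  Insert 1 (step 2): P = [1] / [5];  Q = [1] / [2]
  Insert 9 (step 3): P = [1, 9] / [5];  Q = [1, 3] / [2]
  Insert 7 (step 4): P = [1, 7] / [5, 9];  Q = [1, 3] / [2, 4]
  Insert 6 (step 5): P = [1, 6] / [5, 7] / [9];  Q = [1, 3] / [2, 4] / [5]
  Insert 4 (step 6): P = [1, 4] / [5, 6] / [7] / [9];  Q = [1, 3] / [2, 4] / [5] / [6]
  Insert 2 (step 7): P = [1, 2] / [4, 6] / [5] / [7] / [9];  Q = [1, 3] / [2, 4] / [5] / [6] / [7]
  Insert 3 (step 8): P = [1, 2, 3] / [4, 6] / [5] / [7] / [9];  Q = [1, 3, 8] / [2, 4] / [5] / [6] / [7]
  Insert 8 (step 9): P = [1, 2, 3, 8] / [4, 6] / [5] / [7] / [9];  Q = [1, 3, 8, 9] / [2, 4] / [5] / [6] / [7]
Final shape: (4, 2, 1, 1, 1).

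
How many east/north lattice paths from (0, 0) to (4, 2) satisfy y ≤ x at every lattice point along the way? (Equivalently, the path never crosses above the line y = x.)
Number of paths = 9

By the reflection principle (André's argument), the number of monotone paths to (4, 2) with n ≤ m that never go above y = x is C(6, 4) − C(6, 5) = 15 − 6 = 9.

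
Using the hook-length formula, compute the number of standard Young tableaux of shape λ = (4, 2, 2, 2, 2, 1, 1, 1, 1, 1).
# SYT of shape (4, 2, 2, 2, 2, 1, 1, 1, 1, 1) = 134640

Hook-length formula: f^λ = n! / Π hook(c), product over all cells c of the Young diagram. For λ = (4, 2, 2, 2, 2, 1, 1, 1, 1, 1), n = 17 boxes. Hook lengths by row (left-to-right, top-to-bottom): [13, 7, 2, 1]; [10, 4]; [9, 3]; [8, 2]; [7, 1]; [5]; [4]; [3]; [2]; [1]. Product of hooks = 2641766400. So f^λ = 17! / 2641766400 = 355687428096000 / 2641766400 = 134640.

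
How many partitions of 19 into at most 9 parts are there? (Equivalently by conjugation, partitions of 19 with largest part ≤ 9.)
p(19, parts ≤ 9) = 393

Use the recurrence p(n, m) = p(n, m−1) + p(n−m, m): either the largest part is < m (count p(n, m−1)) or the largest part is exactly m (remove one copy of m, count p(n−m, m)). With p(0, ·) = 1 this gives p(19, parts ≤ 9) = 393. (By conjugating Young diagrams, this also counts partitions of 19 into at most 9 parts.)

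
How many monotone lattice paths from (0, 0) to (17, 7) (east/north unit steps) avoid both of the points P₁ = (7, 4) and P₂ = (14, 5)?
Number of paths = 161844

Inclusion–exclusion. Total paths: C(24, 17) = 346104. Through P₁: C(11, 7)·C(13, 10) = 94380. Through P₂: C(19, 14)·C(5, 3) = 116280. Since P₁ is strictly southwest of P₂, a monotone path through both must visit P₁ then P₂; paths through both = C(11, 7)·C(8, 7)·C(5, 3) = 26400. Avoid both = 346104 − 94380 − 116280 + 26400 = 161844.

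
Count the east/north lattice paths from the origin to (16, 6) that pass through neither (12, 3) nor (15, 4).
Number of paths = 52520

Inclusion–exclusion. Total paths: C(22, 16) = 74613. Through P₁: C(15, 12)·C(7, 4) = 15925. Through P₂: C(19, 15)·C(3, 1) = 11628. Since P₁ is strictly southwest of P₂, a monotone path through both must visit P₁ then P₂; paths through both = C(15, 12)·C(4, 3)·C(3, 1) = 5460. Avoid both = 74613 − 15925 − 11628 + 5460 = 52520.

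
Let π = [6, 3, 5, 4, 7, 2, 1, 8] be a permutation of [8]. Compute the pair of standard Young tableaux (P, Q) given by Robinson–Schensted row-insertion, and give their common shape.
P = [1, 4, 7, 8] / [2] / [3] / [5] / [6];  Q = [1, 3, 5, 8] / [2] / [4] / [6] / [7];  common shape = (4, 1, 1, 1, 1)

Row-insert the values π_1, π_2, … into P one at a time, bumping the leftmost entry strictly greater than the inserted value down to the next row. The recording tableau Q records, in position (i, j), the step at which that cell was added to P.
  Insert 6 (step 1): P = [6];  Q = [1]
  Insert 3 (step 2): P = [3] / [6];  Q = [1] / [2]
  Insert 5 (step 3): P = [3, 5] / [6];  Q = [1, 3] / [2]
  Insert 4 (step 4): P = [3, 4] / [5] / [6];  Q = [1, 3] / [2] / [4]
  Insert 7 (step 5): P = [3, 4, 7] / [5] / [6];  Q = [1, 3, 5] / [2] / [4]
  Insert 2 (step 6): P = [2, 4, 7] / [3] / [5] / [6];  Q = [1, 3, 5] / [2] / [4] / [6]
  Insert 1 (step 7): P = [1, 4, 7] / [2] / [3] / [5] / [6];  Q = [1, 3, 5] / [2] / [4] / [6] / [7]
  Insert 8 (step 8): P = [1, 4, 7, 8] / [2] / [3] / [5] / [6];  Q = [1, 3, 5, 8] / [2] / [4] / [6] / [7]
Final shape: (4, 1, 1, 1, 1).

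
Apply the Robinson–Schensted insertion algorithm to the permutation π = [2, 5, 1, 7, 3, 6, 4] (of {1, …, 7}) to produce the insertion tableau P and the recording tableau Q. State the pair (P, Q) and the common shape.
P = [1, 3, 4] / [2, 5, 6] / [7];  Q = [1, 2, 4] / [3, 5, 6] / [7];  common shape = (3, 3, 1)

Row-insert the values π_1, π_2, … into P one at a time, bumping the leftmost entry strictly greater than the inserted value down to the next row. The recording tableau Q records, in position (i, j), the step at which that cell was added to P.
  Insert 2 (step 1): P = [2];  Q = [1]
  Insert 5 (step 2): P = [2, 5];  Q = [1, 2]
  Insert 1 (step 3): P = [1, 5] / [2];  Q = [1, 2] / [3]
  Insert 7 (step 4): P = [1, 5, 7] / [2];  Q = [1, 2, 4] / [3]
  Insert 3 (step 5): P = [1, 3, 7] / [2, 5];  Q = [1, 2, 4] / [3, 5]
  Insert 6 (step 6): P = [1, 3, 6] / [2, 5, 7];  Q = [1, 2, 4] / [3, 5, 6]
  Insert 4 (step 7): P = [1, 3, 4] / [2, 5, 6] / [7];  Q = [1, 2, 4] / [3, 5, 6] / [7]
Final shape: (3, 3, 1).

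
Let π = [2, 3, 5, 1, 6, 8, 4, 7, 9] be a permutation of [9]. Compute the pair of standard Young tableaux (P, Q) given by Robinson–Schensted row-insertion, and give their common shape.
P = [1, 3, 4, 6, 7, 9] / [2, 5, 8];  Q = [1, 2, 3, 5, 6, 9] / [4, 7, 8];  common shape = (6, 3)

Row-insert the values π_1, π_2, … into P one at a time, bumping the leftmost entry strictly greater than the inserted value down to the next row. The recording tableau Q records, in position (i, j), the step at which that cell was added to P.
  Insert 2 (step 1): P = [2];  Q = [1]
  Insert 3 (step 2): P = [2, 3];  Q = [1, 2]
  Insert 5 (step 3): P = [2, 3, 5];  Q = [1, 2, 3]
  Insert 1 (step 4): P = [1, 3, 5] / [2];  Q = [1, 2, 3] / [4]
  Insert 6 (step 5): P = [1, 3, 5, 6] / [2];  Q = [1, 2, 3, 5] / [4]
  Insert 8 (step 6): P = [1, 3, 5, 6, 8] / [2];  Q = [1, 2, 3, 5, 6] / [4]
  Insert 4 (step 7): P = [1, 3, 4, 6, 8] / [2, 5];  Q = [1, 2, 3, 5, 6] / [4, 7]
  Insert 7 (step 8): P = [1, 3, 4, 6, 7] / [2, 5, 8];  Q = [1, 2, 3, 5, 6] / [4, 7, 8]
  Insert 9 (step 9): P = [1, 3, 4, 6, 7, 9] / [2, 5, 8];  Q = [1, 2, 3, 5, 6, 9] / [4, 7, 8]
Final shape: (6, 3).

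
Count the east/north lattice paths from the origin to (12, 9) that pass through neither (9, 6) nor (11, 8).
Number of paths = 102726

Inclusion–exclusion. Total paths: C(21, 12) = 293930. Through P₁: C(15, 9)·C(6, 3) = 100100. Through P₂: C(19, 11)·C(2, 1) = 151164. Since P₁ is strictly southwest of P₂, a monotone path through both must visit P₁ then P₂; paths through both = C(15, 9)·C(4, 2)·C(2, 1) = 60060. Avoid both = 293930 − 100100 − 151164 + 60060 = 102726.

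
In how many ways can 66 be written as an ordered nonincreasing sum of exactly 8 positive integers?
p(66, 8 parts) = 67696

Partitions of n into exactly k parts are in bijection with partitions of n − k into at most k parts (subtract 1 from each part). So p(66, exactly 8) = p(58, parts ≤ 8). Computing via the recurrence p(m, j) = p(m, j−1) + p(m−j, j) gives 67696.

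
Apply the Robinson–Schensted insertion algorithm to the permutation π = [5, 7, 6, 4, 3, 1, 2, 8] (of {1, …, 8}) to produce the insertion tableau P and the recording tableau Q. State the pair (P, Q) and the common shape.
P = [1, 2, 8] / [3, 6] / [4] / [5] / [7];  Q = [1, 2, 8] / [3, 7] / [4] / [5] / [6];  common shape = (3, 2, 1, 1, 1)

Row-insert the values π_1, π_2, … into P one at a time, bumping the leftmost entry strictly greater than the inserted value down to the next row. The recording tableau Q records, in position (i, j), the step at which that cell was added to P.
  Insert 5 (step 1): P = [5];  Q = [1]
  Insert 7 (step 2): P = [5, 7];  Q = [1, 2]
  Insert 6 (step 3): P = [5, 6] / [7];  Q = [1, 2] / [3]
  Insert 4 (step 4): P = [4, 6] / [5] / [7];  Q = [1, 2] / [3] / [4]
  Insert 3 (step 5): P = [3, 6] / [4] / [5] / [7];  Q = [1, 2] / [3] / [4] / [5]
  Insert 1 (step 6): P = [1, 6] / [3] / [4] / [5] / [7];  Q = [1, 2] / [3] / [4] / [5] / [6]
  Insert 2 (step 7): P = [1, 2] / [3, 6] / [4] / [5] / [7];  Q = [1, 2] / [3, 7] / [4] / [5] / [6]
  Insert 8 (step 8): P = [1, 2, 8] / [3, 6] / [4] / [5] / [7];  Q = [1, 2, 8] / [3, 7] / [4] / [5] / [6]
Final shape: (3, 2, 1, 1, 1).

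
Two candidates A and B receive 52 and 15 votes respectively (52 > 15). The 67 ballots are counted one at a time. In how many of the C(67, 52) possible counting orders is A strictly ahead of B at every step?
Strict-lead orderings = 190953626306256

Total orderings of the 67 votes with 52 for A: C(67, 52) = 345780890878896. By the Bertrand ballot formula (Cycle Lemma / reflection principle), the number of orderings in which A is strictly ahead of B throughout is (p − q)/(p + q) · C(p + q, p) = (52 − 15)/(52 + 15) · 345780890878896 = 190953626306256.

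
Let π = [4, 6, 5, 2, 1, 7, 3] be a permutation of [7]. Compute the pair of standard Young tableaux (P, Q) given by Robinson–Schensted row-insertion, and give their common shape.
P = [1, 3, 7] / [2, 5] / [4] / [6];  Q = [1, 2, 6] / [3, 7] / [4] / [5];  common shape = (3, 2, 1, 1)

Row-insert the values π_1, π_2, … into P one at a time, bumping the leftmost entry strictly greater than the inserted value down to the next row. The recording tableau Q records, in position (i, j), the step at which that cell was added to P.
  Insert 4 (step 1): P = [4];  Q = [1]
  Insert 6 (step 2): P = [4, 6];  Q = [1, 2]
  Insert 5 (step 3): P = [4, 5] / [6];  Q = [1, 2] / [3]
  Insert 2 (step 4): P = [2, 5] / [4] / [6];  Q = [1, 2] / [3] / [4]
  Insert 1 (step 5): P = [1, 5] / [2] / [4] / [6];  Q = [1, 2] / [3] / [4] / [5]
  Insert 7 (step 6): P = [1, 5, 7] / [2] / [4] / [6];  Q = [1, 2, 6] / [3] / [4] / [5]
  Insert 3 (step 7): P = [1, 3, 7] / [2, 5] / [4] / [6];  Q = [1, 2, 6] / [3, 7] / [4] / [5]
Final shape: (3, 2, 1, 1).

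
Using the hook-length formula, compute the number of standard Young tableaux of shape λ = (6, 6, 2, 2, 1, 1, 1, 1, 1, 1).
# SYT of shape (6, 6, 2, 2, 1, 1, 1, 1, 1, 1) = 320089770

Hook-length formula: f^λ = n! / Π hook(c), product over all cells c of the Young diagram. For λ = (6, 6, 2, 2, 1, 1, 1, 1, 1, 1), n = 22 boxes. Hook lengths by row (left-to-right, top-to-bottom): [15, 8, 5, 4, 3, 2]; [14, 7, 4, 3, 2, 1]; [9, 2]; [8, 1]; [6]; [5]; [4]; [3]; [2]; [1]. Product of hooks = 3511517184000. So f^λ = 22! / 3511517184000 = 1124000727777607680000 / 3511517184000 = 320089770.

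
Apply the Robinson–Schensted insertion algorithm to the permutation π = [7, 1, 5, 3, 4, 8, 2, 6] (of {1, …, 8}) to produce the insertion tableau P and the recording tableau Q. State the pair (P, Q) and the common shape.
P = [1, 2, 4, 6] / [3, 8] / [5] / [7];  Q = [1, 3, 5, 6] / [2, 8] / [4] / [7];  common shape = (4, 2, 1, 1)

Row-insert the values π_1, π_2, … into P one at a time, bumping the leftmost entry strictly greater than the inserted value down to the next row. The recording tableau Q records, in position (i, j), the step at which that cell was added to P.
  Insert 7 (step 1): P = [7];  Q = [1]
  Insert 1 (step 2): P = [1] / [7];  Q = [1] / [2]
  Insert 5 (step 3): P = [1, 5] / [7];  Q = [1, 3] / [2]
  Insert 3 (step 4): P = [1, 3] / [5] / [7];  Q = [1, 3] / [2] / [4]
  Insert 4 (step 5): P = [1, 3, 4] / [5] / [7];  Q = [1, 3, 5] / [2] / [4]
  Insert 8 (step 6): P = [1, 3, 4, 8] / [5] / [7];  Q = [1, 3, 5, 6] / [2] / [4]
  Insert 2 (step 7): P = [1, 2, 4, 8] / [3] / [5] / [7];  Q = [1, 3, 5, 6] / [2] / [4] / [7]
  Insert 6 (step 8): P = [1, 2, 4, 6] / [3, 8] / [5] / [7];  Q = [1, 3, 5, 6] / [2, 8] / [4] / [7]
Final shape: (4, 2, 1, 1).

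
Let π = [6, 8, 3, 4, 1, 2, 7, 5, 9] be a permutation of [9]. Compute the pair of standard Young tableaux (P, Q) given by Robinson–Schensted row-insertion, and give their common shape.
P = [1, 2, 5, 9] / [3, 4, 7] / [6, 8];  Q = [1, 2, 7, 9] / [3, 4, 8] / [5, 6];  common shape = (4, 3, 2)

Row-insert the values π_1, π_2, … into P one at a time, bumping the leftmost entry strictly greater than the inserted value down to the next row. The recording tableau Q records, in position (i, j), the step at which that cell was added to P.
  Insert 6 (step 1): P = [6];  Q = [1]
  Insert 8 (step 2): P = [6, 8];  Q = [1, 2]
  Insert 3 (step 3): P = [3, 8] / [6];  Q = [1, 2] / [3]
  Insert 4 (step 4): P = [3, 4] / [6, 8];  Q = [1, 2] / [3, 4]
  Insert 1 (step 5): P = [1, 4] / [3, 8] / [6];  Q = [1, 2] / [3, 4] / [5]
  Insert 2 (step 6): P = [1, 2] / [3, 4] / [6, 8];  Q = [1, 2] / [3, 4] / [5, 6]
  Insert 7 (step 7): P = [1, 2, 7] / [3, 4] / [6, 8];  Q = [1, 2, 7] / [3, 4] / [5, 6]
  Insert 5 (step 8): P = [1, 2, 5] / [3, 4, 7] / [6, 8];  Q = [1, 2, 7] / [3, 4, 8] / [5, 6]
  Insert 9 (step 9): P = [1, 2, 5, 9] / [3, 4, 7] / [6, 8];  Q = [1, 2, 7, 9] / [3, 4, 8] / [5, 6]
Final shape: (4, 3, 2).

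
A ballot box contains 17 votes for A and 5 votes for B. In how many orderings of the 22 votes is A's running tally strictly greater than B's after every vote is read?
Strict-lead orderings = 14364

Total orderings of the 22 votes with 17 for A: C(22, 17) = 26334. By the Bertrand ballot formula (Cycle Lemma / reflection principle), the number of orderings in which A is strictly ahead of B throughout is (p − q)/(p + q) · C(p + q, p) = (17 − 5)/(17 + 5) · 26334 = 14364.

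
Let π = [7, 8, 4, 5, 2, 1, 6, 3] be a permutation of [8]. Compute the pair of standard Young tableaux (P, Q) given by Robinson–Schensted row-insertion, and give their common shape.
P = [1, 3, 6] / [2, 5] / [4, 8] / [7];  Q = [1, 2, 7] / [3, 4] / [5, 8] / [6];  common shape = (3, 2, 2, 1)

Row-insert the values π_1, π_2, … into P one at a time, bumping the leftmost entry strictly greater than the inserted value down to the next row. The recording tableau Q records, in position (i, j), the step at which that cell was added to P.
  Insert 7 (step 1): P = [7];  Q = [1]
  Insert 8 (step 2): P = [7, 8];  Q = [1, 2]
  Insert 4 (step 3): P = [4, 8] / [7];  Q = [1, 2] / [3]
  Insert 5 (step 4): P = [4, 5] / [7, 8];  Q = [1, 2] / [3, 4]
  Insert 2 (step 5): P = [2, 5] / [4, 8] / [7];  Q = [1, 2] / [3, 4] / [5]
  Insert 1 (step 6): P = [1, 5] / [2, 8] / [4] / [7];  Q = [1, 2] / [3, 4] / [5] / [6]
  Insert 6 (step 7): P = [1, 5, 6] / [2, 8] / [4] / [7];  Q = [1, 2, 7] / [3, 4] / [5] / [6]
  Insert 3 (step 8): P = [1, 3, 6] / [2, 5] / [4, 8] / [7];  Q = [1, 2, 7] / [3, 4] / [5, 8] / [6]
Final shape: (3, 2, 2, 1).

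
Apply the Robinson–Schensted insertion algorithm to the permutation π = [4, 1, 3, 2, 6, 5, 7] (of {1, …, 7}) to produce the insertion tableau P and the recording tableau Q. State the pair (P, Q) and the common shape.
P = [1, 2, 5, 7] / [3, 6] / [4];  Q = [1, 3, 5, 7] / [2, 6] / [4];  common shape = (4, 2, 1)

Row-insert the values π_1, π_2, … into P one at a time, bumping the leftmost entry strictly greater than the inserted value down to the next row. The recording tableau Q records, in position (i, j), the step at which that cell was added to P.
  Insert 4 (step 1): P = [4];  Q = [1]
  Insert 1 (step 2): P = [1] / [4];  Q = [1] / [2]
  Insert 3 (step 3): P = [1, 3] / [4];  Q = [1, 3] / [2]
  Insert 2 (step 4): P = [1, 2] / [3] / [4];  Q = [1, 3] / [2] / [4]
  Insert 6 (step 5): P = [1, 2, 6] / [3] / [4];  Q = [1, 3, 5] / [2] / [4]
  Insert 5 (step 6): P = [1, 2, 5] / [3, 6] / [4];  Q = [1, 3, 5] / [2, 6] / [4]
  Insert 7 (step 7): P = [1, 2, 5, 7] / [3, 6] / [4];  Q = [1, 3, 5, 7] / [2, 6] / [4]
Final shape: (4, 2, 1).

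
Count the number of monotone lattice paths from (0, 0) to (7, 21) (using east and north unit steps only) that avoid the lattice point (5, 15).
Number of paths = 749928

Total paths from (0, 0) to (7, 21): C(28, 7) = 1184040. Paths through (5, 15): (paths (0, 0) → (5, 15)) × (paths (5, 15) → (7, 21)) = C(20, 5) · C(8, 2) = 15504 · 28 = 434112. Avoidance count = 1184040 − 434112 = 749928.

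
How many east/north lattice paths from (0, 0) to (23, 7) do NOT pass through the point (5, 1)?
Number of paths = 1228224

Total paths from (0, 0) to (23, 7): C(30, 23) = 2035800. Paths through (5, 1): (paths (0, 0) → (5, 1)) × (paths (5, 1) → (23, 7)) = C(6, 5) · C(24, 18) = 6 · 134596 = 807576. Avoidance count = 2035800 − 807576 = 1228224.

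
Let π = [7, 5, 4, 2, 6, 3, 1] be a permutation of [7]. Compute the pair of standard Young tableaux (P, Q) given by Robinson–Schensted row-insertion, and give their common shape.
P = [1, 3] / [2, 6] / [4] / [5] / [7];  Q = [1, 5] / [2, 6] / [3] / [4] / [7];  common shape = (2, 2, 1, 1, 1)

Row-insert the values π_1, π_2, … into P one at a time, bumping the leftmost entry strictly greater than the inserted value down to the next row. The recording tableau Q records, in position (i, j), the step at which that cell was added to P.
  Insert 7 (step 1): P = [7];  Q = [1]
  Insert 5 (step 2): P = [5] / [7];  Q = [1] / [2]
  Insert 4 (step 3): P = [4] / [5] / [7];  Q = [1] / [2] / [3]
  Insert 2 (step 4): P = [2] / [4] / [5] / [7];  Q = [1] / [2] / [3] / [4]
  Insert 6 (step 5): P = [2, 6] / [4] / [5] / [7];  Q = [1, 5] / [2] / [3] / [4]
  Insert 3 (step 6): P = [2, 3] / [4, 6] / [5] / [7];  Q = [1, 5] / [2, 6] / [3] / [4]
  Insert 1 (step 7): P = [1, 3] / [2, 6] / [4] / [5] / [7];  Q = [1, 5] / [2, 6] / [3] / [4] / [7]
Final shape: (2, 2, 1, 1, 1).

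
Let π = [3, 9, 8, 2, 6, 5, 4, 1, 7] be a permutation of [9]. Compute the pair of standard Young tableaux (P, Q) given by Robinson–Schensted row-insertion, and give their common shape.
P = [1, 4, 7] / [2, 5] / [3] / [6] / [8] / [9];  Q = [1, 2, 9] / [3, 5] / [4] / [6] / [7] / [8];  common shape = (3, 2, 1, 1, 1, 1)

Row-insert the values π_1, π_2, … into P one at a time, bumping the leftmost entry strictly greater than the inserted value down to the next row. The recording tableau Q records, in position (i, j), the step at which that cell was added to P.
  Insert 3 (step 1): P = [3];  Q = [1]
  Insert 9 (step 2): P = [3, 9];  Q = [1, 2]
  Insert 8 (step 3): P = [3, 8] / [9];  Q = [1, 2] / [3]
  Insert 2 (step 4): P = [2, 8] / [3] / [9];  Q = [1, 2] / [3] / [4]
  Insert 6 (step 5): P = [2, 6] / [3, 8] / [9];  Q = [1, 2] / [3, 5] / [4]
  Insert 5 (step 6): P = [2, 5] / [3, 6] / [8] / [9];  Q = [1, 2] / [3, 5] / [4] / [6]
  Insert 4 (step 7): P = [2, 4] / [3, 5] / [6] / [8] / [9];  Q = [1, 2] / [3, 5] / [4] / [6] / [7]
  Insert 1 (step 8): P = [1, 4] / [2, 5] / [3] / [6] / [8] / [9];  Q = [1, 2] / [3, 5] / [4] / [6] / [7] / [8]
  Insert 7 (step 9): P = [1, 4, 7] / [2, 5] / [3] / [6] / [8] / [9];  Q = [1, 2, 9] / [3, 5] / [4] / [6] / [7] / [8]
Final shape: (3, 2, 1, 1, 1, 1).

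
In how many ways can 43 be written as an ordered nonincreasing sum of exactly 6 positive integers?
p(43, 6 parts) = 2702

Partitions of n into exactly k parts are in bijection with partitions of n − k into at most k parts (subtract 1 from each part). So p(43, exactly 6) = p(37, parts ≤ 6). Computing via the recurrence p(m, j) = p(m, j−1) + p(m−j, j) gives 2702.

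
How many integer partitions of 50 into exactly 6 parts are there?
p(50, 6 parts) = 5427

Partitions of n into exactly k parts are in bijection with partitions of n − k into at most k parts (subtract 1 from each part). So p(50, exactly 6) = p(44, parts ≤ 6). Computing via the recurrence p(m, j) = p(m, j−1) + p(m−j, j) gives 5427.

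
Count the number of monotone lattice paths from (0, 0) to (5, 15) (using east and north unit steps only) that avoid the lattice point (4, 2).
Number of paths = 15294

Total paths from (0, 0) to (5, 15): C(20, 5) = 15504. Paths through (4, 2): (paths (0, 0) → (4, 2)) × (paths (4, 2) → (5, 15)) = C(6, 4) · C(14, 1) = 15 · 14 = 210. Avoidance count = 15504 − 210 = 15294.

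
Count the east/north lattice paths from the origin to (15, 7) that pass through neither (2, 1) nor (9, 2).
Number of paths = 74826

Inclusion–exclusion. Total paths: C(22, 15) = 170544. Through P₁: C(3, 2)·C(19, 13) = 81396. Through P₂: C(11, 9)·C(11, 6) = 25410. Since P₁ is strictly southwest of P₂, a monotone path through both must visit P₁ then P₂; paths through both = C(3, 2)·C(8, 7)·C(11, 6) = 11088. Avoid both = 170544 − 81396 − 25410 + 11088 = 74826.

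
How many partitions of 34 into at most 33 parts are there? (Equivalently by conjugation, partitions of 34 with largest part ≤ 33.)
p(34, parts ≤ 33) = 12309

Use the recurrence p(n, m) = p(n, m−1) + p(n−m, m): either the largest part is < m (count p(n, m−1)) or the largest part is exactly m (remove one copy of m, count p(n−m, m)). With p(0, ·) = 1 this gives p(34, parts ≤ 33) = 12309. (By conjugating Young diagrams, this also counts partitions of 34 into at most 33 parts.)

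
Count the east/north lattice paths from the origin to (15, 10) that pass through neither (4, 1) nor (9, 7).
Number of paths = 1662040

Inclusion–exclusion. Total paths: C(25, 15) = 3268760. Through P₁: C(5, 4)·C(20, 11) = 839800. Through P₂: C(16, 9)·C(9, 6) = 960960. Since P₁ is strictly southwest of P₂, a monotone path through both must visit P₁ then P₂; paths through both = C(5, 4)·C(11, 5)·C(9, 6) = 194040. Avoid both = 3268760 − 839800 − 960960 + 194040 = 1662040.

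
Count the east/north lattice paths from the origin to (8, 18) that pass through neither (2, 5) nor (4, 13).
Number of paths = 811693

Inclusion–exclusion. Total paths: C(26, 8) = 1562275. Through P₁: C(7, 2)·C(19, 6) = 569772. Through P₂: C(17, 4)·C(9, 4) = 299880. Since P₁ is strictly southwest of P₂, a monotone path through both must visit P₁ then P₂; paths through both = C(7, 2)·C(10, 2)·C(9, 4) = 119070. Avoid both = 1562275 − 569772 − 299880 + 119070 = 811693.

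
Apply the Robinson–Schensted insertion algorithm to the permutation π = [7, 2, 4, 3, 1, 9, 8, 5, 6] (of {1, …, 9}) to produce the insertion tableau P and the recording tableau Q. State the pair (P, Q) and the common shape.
P = [1, 3, 5, 6] / [2, 8] / [4, 9] / [7];  Q = [1, 3, 6, 9] / [2, 7] / [4, 8] / [5];  common shape = (4, 2, 2, 1)

Row-insert the values π_1, π_2, … into P one at a time, bumping the leftmost entry strictly greater than the inserted value down to the next row. The recording tableau Q records, in position (i, j), the step at which that cell was added to P.
  Insert 7 (step 1): P = [7];  Q = [1]
  Insert 2 (step 2): P = [2] / [7];  Q = [1] / [2]
  Insert 4 (step 3): P = [2, 4] / [7];  Q = [1, 3] / [2]
  Insert 3 (step 4): P = [2, 3] / [4] / [7];  Q = [1, 3] / [2] / [4]
  Insert 1 (step 5): P = [1, 3] / [2] / [4] / [7];  Q = [1, 3] / [2] / [4] / [5]
  Insert 9 (step 6): P = [1, 3, 9] / [2] / [4] / [7];  Q = [1, 3, 6] / [2] / [4] / [5]
  Insert 8 (step 7): P = [1, 3, 8] / [2, 9] / [4] / [7];  Q = [1, 3, 6] / [2, 7] / [4] / [5]
  Insert 5 (step 8): P = [1, 3, 5] / [2, 8] / [4, 9] / [7];  Q = [1, 3, 6] / [2, 7] / [4, 8] / [5]
  Insert 6 (step 9): P = [1, 3, 5, 6] / [2, 8] / [4, 9] / [7];  Q = [1, 3, 6, 9] / [2, 7] / [4, 8] / [5]
Final shape: (4, 2, 2, 1).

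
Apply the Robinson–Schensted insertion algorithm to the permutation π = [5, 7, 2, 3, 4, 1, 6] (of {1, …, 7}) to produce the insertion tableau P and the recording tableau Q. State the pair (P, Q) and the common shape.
P = [1, 3, 4, 6] / [2, 7] / [5];  Q = [1, 2, 5, 7] / [3, 4] / [6];  common shape = (4, 2, 1)

Row-insert the values π_1, π_2, … into P one at a time, bumping the leftmost entry strictly greater than the inserted value down to the next row. The recording tableau Q records, in position (i, j), the step at which that cell was added to P.
  Insert 5 (step 1): P = [5];  Q = [1]
  Insert 7 (step 2): P = [5, 7];  Q = [1, 2]
  Insert 2 (step 3): P = [2, 7] / [5];  Q = [1, 2] / [3]
  Insert 3 (step 4): P = [2, 3] / [5, 7];  Q = [1, 2] / [3, 4]
  Insert 4 (step 5): P = [2, 3, 4] / [5, 7];  Q = [1, 2, 5] / [3, 4]
  Insert 1 (step 6): P = [1, 3, 4] / [2, 7] / [5];  Q = [1, 2, 5] / [3, 4] / [6]
  Insert 6 (step 7): P = [1, 3, 4, 6] / [2, 7] / [5];  Q = [1, 2, 5, 7] / [3, 4] / [6]
Final shape: (4, 2, 1).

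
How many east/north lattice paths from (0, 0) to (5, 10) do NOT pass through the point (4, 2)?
Number of paths = 2868

Total paths from (0, 0) to (5, 10): C(15, 5) = 3003. Paths through (4, 2): (paths (0, 0) → (4, 2)) × (paths (4, 2) → (5, 10)) = C(6, 4) · C(9, 1) = 15 · 9 = 135. Avoidance count = 3003 − 135 = 2868.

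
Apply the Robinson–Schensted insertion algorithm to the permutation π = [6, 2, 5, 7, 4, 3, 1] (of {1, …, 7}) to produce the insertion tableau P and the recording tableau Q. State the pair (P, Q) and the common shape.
P = [1, 3, 7] / [2] / [4] / [5] / [6];  Q = [1, 3, 4] / [2] / [5] / [6] / [7];  common shape = (3, 1, 1, 1, 1)

Row-insert the values π_1, π_2, … into P one at a time, bumping the leftmost entry strictly greater than the inserted value down to the next row. The recording tableau Q records, in position (i, j), the step at which that cell was added to P.
  Insert 6 (step 1): P = [6];  Q = [1]
  Insert 2 (step 2): P = [2] / [6];  Q = [1] / [2]
  Insert 5 (step 3): P = [2, 5] / [6];  Q = [1, 3] / [2]
  Insert 7 (step 4): P = [2, 5, 7] / [6];  Q = [1, 3, 4] / [2]
  Insert 4 (step 5): P = [2, 4, 7] / [5] / [6];  Q = [1, 3, 4] / [2] / [5]
  Insert 3 (step 6): P = [2, 3, 7] / [4] / [5] / [6];  Q = [1, 3, 4] / [2] / [5] / [6]
  Insert 1 (step 7): P = [1, 3, 7] / [2] / [4] / [5] / [6];  Q = [1, 3, 4] / [2] / [5] / [6] / [7]
Final shape: (3, 1, 1, 1, 1).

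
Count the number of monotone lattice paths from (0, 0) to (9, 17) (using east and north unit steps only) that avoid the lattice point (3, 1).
Number of paths = 2826098

Total paths from (0, 0) to (9, 17): C(26, 9) = 3124550. Paths through (3, 1): (paths (0, 0) → (3, 1)) × (paths (3, 1) → (9, 17)) = C(4, 3) · C(22, 6) = 4 · 74613 = 298452. Avoidance count = 3124550 − 298452 = 2826098.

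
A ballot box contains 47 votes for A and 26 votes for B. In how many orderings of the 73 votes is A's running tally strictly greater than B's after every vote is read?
Strict-lead orderings = 12329021162131908192

Total orderings of the 73 votes with 47 for A: C(73, 47) = 42858025944553776096. By the Bertrand ballot formula (Cycle Lemma / reflection principle), the number of orderings in which A is strictly ahead of B throughout is (p − q)/(p + q) · C(p + q, p) = (47 − 26)/(47 + 26) · 42858025944553776096 = 12329021162131908192.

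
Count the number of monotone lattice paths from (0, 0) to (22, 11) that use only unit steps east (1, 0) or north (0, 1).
Number of paths = 193536720

A monotone lattice path from (0, 0) to (22, 11) consists of 22 east steps and 11 north steps in some order, so it is determined by which 22 of the 33 steps are east. The count is C(33, 22) = 193536720.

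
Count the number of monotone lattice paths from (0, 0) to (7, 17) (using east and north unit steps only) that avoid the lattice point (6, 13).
Number of paths = 210444

Total paths from (0, 0) to (7, 17): C(24, 7) = 346104. Paths through (6, 13): (paths (0, 0) → (6, 13)) × (paths (6, 13) → (7, 17)) = C(19, 6) · C(5, 1) = 27132 · 5 = 135660. Avoidance count = 346104 − 135660 = 210444.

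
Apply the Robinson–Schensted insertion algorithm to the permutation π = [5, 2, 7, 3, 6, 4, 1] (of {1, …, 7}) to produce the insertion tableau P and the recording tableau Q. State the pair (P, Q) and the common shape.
P = [1, 3, 4] / [2, 6] / [5] / [7];  Q = [1, 3, 5] / [2, 4] / [6] / [7];  common shape = (3, 2, 1, 1)

Row-insert the values π_1, π_2, … into P one at a time, bumping the leftmost entry strictly greater than the inserted value down to the next row. The recording tableau Q records, in position (i, j), the step at which that cell was added to P.
  Insert 5 (step 1): P = [5];  Q = [1]
  Insert 2 (step 2): P = [2] / [5];  Q = [1] / [2]
  Insert 7 (step 3): P = [2, 7] / [5];  Q = [1, 3] / [2]
  Insert 3 (step 4): P = [2, 3] / [5, 7];  Q = [1, 3] / [2, 4]
  Insert 6 (step 5): P = [2, 3, 6] / [5, 7];  Q = [1, 3, 5] / [2, 4]
  Insert 4 (step 6): P = [2, 3, 4] / [5, 6] / [7];  Q = [1, 3, 5] / [2, 4] / [6]
  Insert 1 (step 7): P = [1, 3, 4] / [2, 6] / [5] / [7];  Q = [1, 3, 5] / [2, 4] / [6] / [7]
Final shape: (3, 2, 1, 1).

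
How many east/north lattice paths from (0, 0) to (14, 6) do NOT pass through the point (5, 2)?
Number of paths = 23745

Total paths from (0, 0) to (14, 6): C(20, 14) = 38760. Paths through (5, 2): (paths (0, 0) → (5, 2)) × (paths (5, 2) → (14, 6)) = C(7, 5) · C(13, 9) = 21 · 715 = 15015. Avoidance count = 38760 − 15015 = 23745.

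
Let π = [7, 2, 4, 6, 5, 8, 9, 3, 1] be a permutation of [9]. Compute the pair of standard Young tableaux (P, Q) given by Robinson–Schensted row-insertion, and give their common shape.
P = [1, 3, 5, 8, 9] / [2] / [4] / [6] / [7];  Q = [1, 3, 4, 6, 7] / [2] / [5] / [8] / [9];  common shape = (5, 1, 1, 1, 1)

Row-insert the values π_1, π_2, … into P one at a time, bumping the leftmost entry strictly greater than the inserted value down to the next row. The recording tableau Q records, in position (i, j), the step at which that cell was added to P.
  Insert 7 (step 1): P = [7];  Q = [1]
  Insert 2 (step 2): P = [2] / [7];  Q = [1] / [2]
  Insert 4 (step 3): P = [2, 4] / [7];  Q = [1, 3] / [2]
  Insert 6 (step 4): P = [2, 4, 6] / [7];  Q = [1, 3, 4] / [2]
  Insert 5 (step 5): P = [2, 4, 5] / [6] / [7];  Q = [1, 3, 4] / [2] / [5]
  Insert 8 (step 6): P = [2, 4, 5, 8] / [6] / [7];  Q = [1, 3, 4, 6] / [2] / [5]
  Insert 9 (step 7): P = [2, 4, 5, 8, 9] / [6] / [7];  Q = [1, 3, 4, 6, 7] / [2] / [5]
  Insert 3 (step 8): P = [2, 3, 5, 8, 9] / [4] / [6] / [7];  Q = [1, 3, 4, 6, 7] / [2] / [5] / [8]
  Insert 1 (step 9): P = [1, 3, 5, 8, 9] / [2] / [4] / [6] / [7];  Q = [1, 3, 4, 6, 7] / [2] / [5] / [8] / [9]
Final shape: (5, 1, 1, 1, 1).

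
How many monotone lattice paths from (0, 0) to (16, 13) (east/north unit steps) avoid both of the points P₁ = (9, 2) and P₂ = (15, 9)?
Number of paths = 60047975

Inclusion–exclusion. Total paths: C(29, 16) = 67863915. Through P₁: C(11, 9)·C(18, 7) = 1750320. Through P₂: C(24, 15)·C(5, 1) = 6537520. Since P₁ is strictly southwest of P₂, a monotone path through both must visit P₁ then P₂; paths through both = C(11, 9)·C(13, 6)·C(5, 1) = 471900. Avoid both = 67863915 − 1750320 − 6537520 + 471900 = 60047975.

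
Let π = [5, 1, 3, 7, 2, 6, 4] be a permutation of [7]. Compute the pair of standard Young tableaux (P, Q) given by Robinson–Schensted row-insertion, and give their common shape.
P = [1, 2, 4] / [3, 6] / [5, 7];  Q = [1, 3, 4] / [2, 6] / [5, 7];  common shape = (3, 2, 2)

Row-insert the values π_1, π_2, … into P one at a time, bumping the leftmost entry strictly greater than the inserted value down to the next row. The recording tableau Q records, in position (i, j), the step at which that cell was added to P.
  Insert 5 (step 1): P = [5];  Q = [1]
  Insert 1 (step 2): P = [1] / [5];  Q = [1] / [2]
  Insert 3 (step 3): P = [1, 3] / [5];  Q = [1, 3] / [2]
  Insert 7 (step 4): P = [1, 3, 7] / [5];  Q = [1, 3, 4] / [2]
  Insert 2 (step 5): P = [1, 2, 7] / [3] / [5];  Q = [1, 3, 4] / [2] / [5]
  Insert 6 (step 6): P = [1, 2, 6] / [3, 7] / [5];  Q = [1, 3, 4] / [2, 6] / [5]
  Insert 4 (step 7): P = [1, 2, 4] / [3, 6] / [5, 7];  Q = [1, 3, 4] / [2, 6] / [5, 7]
Final shape: (3, 2, 2).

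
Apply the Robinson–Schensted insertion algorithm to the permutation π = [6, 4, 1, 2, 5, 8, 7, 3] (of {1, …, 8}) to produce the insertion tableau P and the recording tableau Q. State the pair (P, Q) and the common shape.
P = [1, 2, 3, 7] / [4, 5] / [6, 8];  Q = [1, 4, 5, 6] / [2, 7] / [3, 8];  common shape = (4, 2, 2)

Row-insert the values π_1, π_2, … into P one at a time, bumping the leftmost entry strictly greater than the inserted value down to the next row. The recording tableau Q records, in position (i, j), the step at which that cell was added to P.
  Insert 6 (step 1): P = [6];  Q = [1]
  Insert 4 (step 2): P = [4] / [6];  Q = [1] / [2]
  Insert 1 (step 3): P = [1] / [4] / [6];  Q = [1] / [2] / [3]
  Insert 2 (step 4): P = [1, 2] / [4] / [6];  Q = [1, 4] / [2] / [3]
  Insert 5 (step 5): P = [1, 2, 5] / [4] / [6];  Q = [1, 4, 5] / [2] / [3]
  Insert 8 (step 6): P = [1, 2, 5, 8] / [4] / [6];  Q = [1, 4, 5, 6] / [2] / [3]
  Insert 7 (step 7): P = [1, 2, 5, 7] / [4, 8] / [6];  Q = [1, 4, 5, 6] / [2, 7] / [3]
  Insert 3 (step 8): P = [1, 2, 3, 7] / [4, 5] / [6, 8];  Q = [1, 4, 5, 6] / [2, 7] / [3, 8]
Final shape: (4, 2, 2).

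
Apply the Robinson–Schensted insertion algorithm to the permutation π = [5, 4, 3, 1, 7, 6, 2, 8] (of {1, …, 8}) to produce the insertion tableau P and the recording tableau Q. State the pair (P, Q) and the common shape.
P = [1, 2, 8] / [3, 6] / [4, 7] / [5];  Q = [1, 5, 8] / [2, 6] / [3, 7] / [4];  common shape = (3, 2, 2, 1)

Row-insert the values π_1, π_2, … into P one at a time, bumping the leftmost entry strictly greater than the inserted value down to the next row. The recording tableau Q records, in position (i, j), the step at which that cell was added to P.
  Insert 5 (step 1): P = [5];  Q = [1]
  Insert 4 (step 2): P = [4] / [5];  Q = [1] / [2]
  Insert 3 (step 3): P = [3] / [4] / [5];  Q = [1] / [2] / [3]
  Insert 1 (step 4): P = [1] / [3] / [4] / [5];  Q = [1] / [2] / [3] / [4]
  Insert 7 (step 5): P = [1, 7] / [3] / [4] / [5];  Q = [1, 5] / [2] / [3] / [4]
  Insert 6 (step 6): P = [1, 6] / [3, 7] / [4] / [5];  Q = [1, 5] / [2, 6] / [3] / [4]
  Insert 2 (step 7): P = [1, 2] / [3, 6] / [4, 7] / [5];  Q = [1, 5] / [2, 6] / [3, 7] / [4]
  Insert 8 (step 8): P = [1, 2, 8] / [3, 6] / [4, 7] / [5];  Q = [1, 5, 8] / [2, 6] / [3, 7] / [4]
Final shape: (3, 2, 2, 1).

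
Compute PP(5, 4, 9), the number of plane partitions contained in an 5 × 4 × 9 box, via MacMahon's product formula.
PP(5, 4, 9) = 23029990984

Evaluate the triple product over i = 1..5, j = 1..4, k = 1..9. The factors are (2/1) · (3/2) · (4/3) · (5/4) · (6/5) · (7/6) · (8/7) · (9/8) · … (180 factors total). The numerators and denominators telescope so the product is an integer; carrying out the multiplication exactly gives PP(5, 4, 9) = 23029990984.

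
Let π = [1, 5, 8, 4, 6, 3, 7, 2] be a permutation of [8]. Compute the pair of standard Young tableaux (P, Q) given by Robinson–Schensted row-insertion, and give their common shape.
P = [1, 2, 6, 7] / [3, 8] / [4] / [5];  Q = [1, 2, 3, 7] / [4, 5] / [6] / [8];  common shape = (4, 2, 1, 1)

Row-insert the values π_1, π_2, … into P one at a time, bumping the leftmost entry strictly greater than the inserted value down to the next row. The recording tableau Q records, in position (i, j), the step at which that cell was added to P.
  Insert 1 (step 1): P = [1];  Q = [1]
  Insert 5 (step 2): P = [1, 5];  Q = [1, 2]
  Insert 8 (step 3): P = [1, 5, 8];  Q = [1, 2, 3]
  Insert 4 (step 4): P = [1, 4, 8] / [5];  Q = [1, 2, 3] / [4]
  Insert 6 (step 5): P = [1, 4, 6] / [5, 8];  Q = [1, 2, 3] / [4, 5]
  Insert 3 (step 6): P = [1, 3, 6] / [4, 8] / [5];  Q = [1, 2, 3] / [4, 5] / [6]
  Insert 7 (step 7): P = [1, 3, 6, 7] / [4, 8] / [5];  Q = [1, 2, 3, 7] / [4, 5] / [6]
  Insert 2 (step 8): P = [1, 2, 6, 7] / [3, 8] / [4] / [5];  Q = [1, 2, 3, 7] / [4, 5] / [6] / [8]
Final shape: (4, 2, 1, 1).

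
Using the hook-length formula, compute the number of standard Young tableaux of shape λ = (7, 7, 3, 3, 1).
# SYT of shape (7, 7, 3, 3, 1) = 166658310

Hook-length formula: f^λ = n! / Π hook(c), product over all cells c of the Young diagram. For λ = (7, 7, 3, 3, 1), n = 21 boxes. Hook lengths by row (left-to-right, top-to-bottom): [11, 9, 8, 5, 4, 3, 2]; [10, 8, 7, 4, 3, 2, 1]; [5, 3, 2]; [4, 2, 1]; [1]. Product of hooks = 306561024000. So f^λ = 21! / 306561024000 = 51090942171709440000 / 306561024000 = 166658310.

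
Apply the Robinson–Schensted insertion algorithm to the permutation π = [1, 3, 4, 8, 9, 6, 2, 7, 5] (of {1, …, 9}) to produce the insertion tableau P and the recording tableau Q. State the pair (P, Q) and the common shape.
P = [1, 2, 4, 5, 7] / [3, 6] / [8, 9];  Q = [1, 2, 3, 4, 5] / [6, 8] / [7, 9];  common shape = (5, 2, 2)

Row-insert the values π_1, π_2, … into P one at a time, bumping the leftmost entry strictly greater than the inserted value down to the next row. The recording tableau Q records, in position (i, j), the step at which that cell was added to P.
  Insert 1 (step 1): P = [1];  Q = [1]
  Insert 3 (step 2): P = [1, 3];  Q = [1, 2]
  Insert 4 (step 3): P = [1, 3, 4];  Q = [1, 2, 3]
  Insert 8 (step 4): P = [1, 3, 4, 8];  Q = [1, 2, 3, 4]
  Insert 9 (step 5): P = [1, 3, 4, 8, 9];  Q = [1, 2, 3, 4, 5]
  Insert 6 (step 6): P = [1, 3, 4, 6, 9] / [8];  Q = [1, 2, 3, 4, 5] / [6]
  Insert 2 (step 7): P = [1, 2, 4, 6, 9] / [3] / [8];  Q = [1, 2, 3, 4, 5] / [6] / [7]
  Insert 7 (step 8): P = [1, 2, 4, 6, 7] / [3, 9] / [8];  Q = [1, 2, 3, 4, 5] / [6, 8] / [7]
  Insert 5 (step 9): P = [1, 2, 4, 5, 7] / [3, 6] / [8, 9];  Q = [1, 2, 3, 4, 5] / [6, 8] / [7, 9]
Final shape: (5, 2, 2).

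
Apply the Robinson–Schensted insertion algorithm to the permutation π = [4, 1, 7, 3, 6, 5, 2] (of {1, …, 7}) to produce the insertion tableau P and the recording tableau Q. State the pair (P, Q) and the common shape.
P = [1, 2, 5] / [3, 6] / [4] / [7];  Q = [1, 3, 5] / [2, 4] / [6] / [7];  common shape = (3, 2, 1, 1)

Row-insert the values π_1, π_2, … into P one at a time, bumping the leftmost entry strictly greater than the inserted value down to the next row. The recording tableau Q records, in position (i, j), the step at which that cell was added to P.
  Insert 4 (step 1): P = [4];  Q = [1]
  Insert 1 (step 2): P = [1] / [4];  Q = [1] / [2]
  Insert 7 (step 3): P = [1, 7] / [4];  Q = [1, 3] / [2]
  Insert 3 (step 4): P = [1, 3] / [4, 7];  Q = [1, 3] / [2, 4]
  Insert 6 (step 5): P = [1, 3, 6] / [4, 7];  Q = [1, 3, 5] / [2, 4]
  Insert 5 (step 6): P = [1, 3, 5] / [4, 6] / [7];  Q = [1, 3, 5] / [2, 4] / [6]
  Insert 2 (step 7): P = [1, 2, 5] / [3, 6] / [4] / [7];  Q = [1, 3, 5] / [2, 4] / [6] / [7]
Final shape: (3, 2, 1, 1).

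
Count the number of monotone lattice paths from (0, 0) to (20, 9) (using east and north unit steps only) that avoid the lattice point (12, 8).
Number of paths = 8881275

Total paths from (0, 0) to (20, 9): C(29, 20) = 10015005. Paths through (12, 8): (paths (0, 0) → (12, 8)) × (paths (12, 8) → (20, 9)) = C(20, 12) · C(9, 8) = 125970 · 9 = 1133730. Avoidance count = 10015005 − 1133730 = 8881275.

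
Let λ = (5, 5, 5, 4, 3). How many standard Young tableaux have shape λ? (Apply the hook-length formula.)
# SYT of shape (5, 5, 5, 4, 3) = 243877920

Hook-length formula: f^λ = n! / Π hook(c), product over all cells c of the Young diagram. For λ = (5, 5, 5, 4, 3), n = 22 boxes. Hook lengths by row (left-to-right, top-to-bottom): [9, 8, 7, 5, 3]; [8, 7, 6, 4, 2]; [7, 6, 5, 3, 1]; [5, 4, 3, 1]; [3, 2, 1]. Product of hooks = 4608866304000. So f^λ = 22! / 4608866304000 = 1124000727777607680000 / 4608866304000 = 243877920.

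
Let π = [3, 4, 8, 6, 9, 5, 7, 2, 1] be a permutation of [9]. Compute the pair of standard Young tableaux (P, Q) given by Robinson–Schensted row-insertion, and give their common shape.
P = [1, 4, 5, 7] / [2, 9] / [3] / [6] / [8];  Q = [1, 2, 3, 5] / [4, 7] / [6] / [8] / [9];  common shape = (4, 2, 1, 1, 1)

Row-insert the values π_1, π_2, … into P one at a time, bumping the leftmost entry strictly greater than the inserted value down to the next row. The recording tableau Q records, in position (i, j), the step at which that cell was added to P.
  Insert 3 (step 1): P = [3];  Q = [1]
  Insert 4 (step 2): P = [3, 4];  Q = [1, 2]
  Insert 8 (step 3): P = [3, 4, 8];  Q = [1, 2, 3]
  Insert 6 (step 4): P = [3, 4, 6] / [8];  Q = [1, 2, 3] / [4]
  Insert 9 (step 5): P = [3, 4, 6, 9] / [8];  Q = [1, 2, 3, 5] / [4]
  Insert 5 (step 6): P = [3, 4, 5, 9] / [6] / [8];  Q = [1, 2, 3, 5] / [4] / [6]
  Insert 7 (step 7): P = [3, 4, 5, 7] / [6, 9] / [8];  Q = [1, 2, 3, 5] / [4, 7] / [6]
  Insert 2 (step 8): P = [2, 4, 5, 7] / [3, 9] / [6] / [8];  Q = [1, 2, 3, 5] / [4, 7] / [6] / [8]
  Insert 1 (step 9): P = [1, 4, 5, 7] / [2, 9] / [3] / [6] / [8];  Q = [1, 2, 3, 5] / [4, 7] / [6] / [8] / [9]
Final shape: (4, 2, 1, 1, 1).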